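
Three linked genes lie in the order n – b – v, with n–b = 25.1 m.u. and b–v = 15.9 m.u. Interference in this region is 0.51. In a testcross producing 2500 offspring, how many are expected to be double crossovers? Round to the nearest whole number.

49

Map distances give recombination frequencies of 0.251 and 0.159 for the two intervals.
With interference 0.51 (so coincidence = 0.49), expected double-crossover frequency = 0.251 × 0.159 × 0.49 = 0.01956.
Expected number = 0.01956 × 2500 = 48.89 ≈ 49.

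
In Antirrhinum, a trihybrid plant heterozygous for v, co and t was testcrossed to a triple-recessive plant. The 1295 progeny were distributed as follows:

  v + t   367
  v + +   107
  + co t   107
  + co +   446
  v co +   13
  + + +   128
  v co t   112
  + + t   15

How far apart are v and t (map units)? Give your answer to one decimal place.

The two most frequent reciprocal classes, v + t and + co +, are the parental types, so the F1 was v + t / + co +.
The two rarest classes, + + t and v co +, are the double crossovers. Comparing them with the parentals, only the v allele has switched, so v is the middle locus and the order is co – v – t.
Crossovers in the v–t interval produce the single-crossover classes v + + and + co t (107 + 107 = 214) plus the double crossovers (28).
RF(v–t) = (214 + 28) / 1295 = 242/1295 = 0.1869 → 18.7 map units.

18.7 map units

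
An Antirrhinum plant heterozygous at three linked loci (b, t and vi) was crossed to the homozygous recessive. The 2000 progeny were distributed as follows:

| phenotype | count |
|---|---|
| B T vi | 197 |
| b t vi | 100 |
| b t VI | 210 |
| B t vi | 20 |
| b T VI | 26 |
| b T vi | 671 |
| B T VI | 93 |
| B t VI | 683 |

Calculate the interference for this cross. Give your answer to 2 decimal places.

The two most frequent reciprocal classes, B t VI and b T vi, are the parental types, so the F1 was B t VI / b T vi.
The two rarest classes, B t vi and b T VI, are the double crossovers. Comparing them with the parentals, only the vi allele has switched, so vi is the middle locus and the order is t – vi – b.
t–vi: (193 + 46)/2000 = 0.1195; vi–b: (407 + 46)/2000 = 0.2265.
Expected DCO frequency = 0.1195 × 0.2265 ≈ 0.02707; observed = 46/2000 ≈ 0.02300.
Coefficient of coincidence = 0.02300/0.02707 ≈ 0.85; interference = 1 − 0.85 = 0.15.

0.15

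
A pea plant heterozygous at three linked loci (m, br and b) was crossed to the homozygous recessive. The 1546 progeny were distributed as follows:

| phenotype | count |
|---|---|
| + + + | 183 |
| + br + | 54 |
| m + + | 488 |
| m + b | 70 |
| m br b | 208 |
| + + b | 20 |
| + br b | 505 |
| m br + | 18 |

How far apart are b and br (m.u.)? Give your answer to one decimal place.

The two most frequent reciprocal classes, m + + and + br b, are the parental types, so the F1 was m + + / + br b.
The two rarest classes, m br + and + + b, are the double crossovers. Comparing them with the parentals, only the br allele has switched, so br is the middle locus and the order is b – br – m.
Crossovers in the b–br interval produce the single-crossover classes m + b and + br + (70 + 54 = 124) plus the double crossovers (38).
RF(b–br) = (124 + 38) / 1546 = 162/1546 = 0.1048 → 10.5 m.u.

10.5 m.u.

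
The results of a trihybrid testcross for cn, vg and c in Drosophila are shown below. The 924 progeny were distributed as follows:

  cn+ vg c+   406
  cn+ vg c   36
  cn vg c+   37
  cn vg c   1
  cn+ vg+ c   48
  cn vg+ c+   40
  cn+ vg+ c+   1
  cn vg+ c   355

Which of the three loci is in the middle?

The two most frequent reciprocal classes, cn vg+ c and cn+ vg c+, are the parental types, so the F1 was cn vg+ c / cn+ vg c+.
The two rarest classes, cn vg c and cn+ vg+ c+, are the double crossovers. Comparing them with the parentals, only the vg allele has switched, so vg is the middle locus and the order is c – vg – cn.

vg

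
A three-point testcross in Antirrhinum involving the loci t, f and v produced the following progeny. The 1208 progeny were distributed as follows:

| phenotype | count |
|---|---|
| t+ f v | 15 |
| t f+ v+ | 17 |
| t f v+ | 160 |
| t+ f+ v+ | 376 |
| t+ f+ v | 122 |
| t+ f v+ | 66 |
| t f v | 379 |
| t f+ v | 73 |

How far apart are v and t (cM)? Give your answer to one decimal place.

The two most frequent reciprocal classes, t+ f+ v+ and t f v, are the parental types, so the F1 was t+ f+ v+ / t f v.
The two rarest classes, t f+ v+ and t+ f v, are the double crossovers. Comparing them with the parentals, only the t allele has switched, so t is the middle locus and the order is f – t – v.
Crossovers in the t–v interval produce the single-crossover classes t+ f+ v and t f v+ (122 + 160 = 282) plus the double crossovers (32).
RF(t–v) = (282 + 32) / 1208 = 314/1208 = 0.2599 → 26.0 cM.

26.0 cM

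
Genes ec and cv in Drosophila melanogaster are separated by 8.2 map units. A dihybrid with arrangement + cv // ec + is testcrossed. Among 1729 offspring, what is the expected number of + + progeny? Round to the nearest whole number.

71

A map distance of 8.2 map units corresponds to a recombination frequency of 0.082.
The F1 is + cv / ec +, so + + is a recombinant gamete class with expected frequency r/2 = 0.082/2 = 0.0410.
Expected number = 0.0410 × 1729 = 70.89 ≈ 71.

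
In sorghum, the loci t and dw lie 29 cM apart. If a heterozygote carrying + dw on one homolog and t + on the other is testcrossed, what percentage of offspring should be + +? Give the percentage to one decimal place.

A map distance of 29 cM corresponds to a recombination frequency of 0.290.
The F1 is + dw / t +, so + + is a recombinant gamete class with expected frequency r/2 = 0.290/2 = 0.1450.
That is 0.1450 = 14.5% of the progeny.

14.5%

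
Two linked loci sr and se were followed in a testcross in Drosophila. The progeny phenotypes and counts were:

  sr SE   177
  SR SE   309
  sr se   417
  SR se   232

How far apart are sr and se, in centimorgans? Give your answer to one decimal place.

The two most frequent classes, SR SE (309) and sr se (417), are the parental types, so the F1 was SR SE / sr se.
The recombinant classes are SR se and sr SE: 232 + 177 = 409.
Recombination frequency = 409/1135 = 0.3604 ≈ 36.0%, i.e. 36.0 centimorgans.

36.0 centimorgans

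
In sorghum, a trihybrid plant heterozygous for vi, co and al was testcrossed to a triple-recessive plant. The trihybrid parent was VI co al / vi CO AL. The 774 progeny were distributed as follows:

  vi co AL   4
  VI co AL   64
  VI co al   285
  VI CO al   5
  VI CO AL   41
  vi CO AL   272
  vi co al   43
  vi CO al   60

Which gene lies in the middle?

The two rarest classes, VI CO al and vi co AL, are the double crossovers. Comparing them with the parentals, only the co allele has switched, so co is the middle locus and the order is al – co – vi.

co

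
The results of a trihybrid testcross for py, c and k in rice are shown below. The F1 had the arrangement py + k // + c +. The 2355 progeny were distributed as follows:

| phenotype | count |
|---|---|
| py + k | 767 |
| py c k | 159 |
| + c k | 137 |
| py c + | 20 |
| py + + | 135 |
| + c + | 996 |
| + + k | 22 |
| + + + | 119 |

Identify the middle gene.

py

The two rarest classes, + + k and py c +, are the double crossovers. Comparing them with the parentals, only the py allele has switched, so py is the middle locus and the order is k – py – c.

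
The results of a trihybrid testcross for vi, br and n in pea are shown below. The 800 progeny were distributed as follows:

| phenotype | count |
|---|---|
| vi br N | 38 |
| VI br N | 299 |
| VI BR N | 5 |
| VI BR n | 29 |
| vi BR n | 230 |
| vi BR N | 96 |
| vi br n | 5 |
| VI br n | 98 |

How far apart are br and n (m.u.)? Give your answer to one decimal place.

25.5 m.u.

The two most frequent reciprocal classes, VI br N and vi BR n, are the parental types, so the F1 was VI br N / vi BR n.
The two rarest classes, VI BR N and vi br n, are the double crossovers. Comparing them with the parentals, only the br allele has switched, so br is the middle locus and the order is n – br – vi.
Crossovers in the n–br interval produce the single-crossover classes VI br n and vi BR N (98 + 96 = 194) plus the double crossovers (10).
RF(n–br) = (194 + 10) / 800 = 204/800 = 0.2550 → 25.5 m.u.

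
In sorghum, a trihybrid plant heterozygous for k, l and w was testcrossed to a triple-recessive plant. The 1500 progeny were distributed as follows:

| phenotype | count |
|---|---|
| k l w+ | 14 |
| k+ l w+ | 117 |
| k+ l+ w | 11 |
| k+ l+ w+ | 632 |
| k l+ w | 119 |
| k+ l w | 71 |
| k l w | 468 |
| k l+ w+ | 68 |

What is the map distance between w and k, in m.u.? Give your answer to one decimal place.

10.9 m.u.

The two most frequent reciprocal classes, k+ l+ w+ and k l w, are the parental types, so the F1 was k+ l+ w+ / k l w.
The two rarest classes, k+ l+ w and k l w+, are the double crossovers. Comparing them with the parentals, only the w allele has switched, so w is the middle locus and the order is l – w – k.
Crossovers in the w–k interval produce the single-crossover classes k l+ w+ and k+ l w (68 + 71 = 139) plus the double crossovers (25).
RF(w–k) = (139 + 25) / 1500 = 164/1500 = 0.1093 → 10.9 m.u.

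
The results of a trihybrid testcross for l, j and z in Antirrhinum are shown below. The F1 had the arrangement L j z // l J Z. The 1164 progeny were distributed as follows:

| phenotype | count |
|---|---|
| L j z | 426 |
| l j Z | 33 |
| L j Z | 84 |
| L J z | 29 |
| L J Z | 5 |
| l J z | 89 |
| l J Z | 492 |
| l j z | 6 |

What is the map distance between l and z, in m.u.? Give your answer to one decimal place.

The two rarest classes, l j z and L J Z, are the double crossovers. Comparing them with the parentals, only the l allele has switched, so l is the middle locus and the order is j – l – z.
Crossovers in the l–z interval produce the single-crossover classes L j Z and l J z (84 + 89 = 173) plus the double crossovers (11).
RF(l–z) = (173 + 11) / 1164 = 184/1164 = 0.1581 → 15.8 m.u.

15.8 m.u.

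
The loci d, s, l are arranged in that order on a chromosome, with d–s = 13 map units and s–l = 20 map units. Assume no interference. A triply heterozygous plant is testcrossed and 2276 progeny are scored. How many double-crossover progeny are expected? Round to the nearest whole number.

Map distances give recombination frequencies of 0.130 and 0.200 for the two intervals.
With no interference, expected double-crossover frequency = 0.130 × 0.200 = 0.02600.
Expected number = 0.02600 × 2276 = 59.18 ≈ 59.

59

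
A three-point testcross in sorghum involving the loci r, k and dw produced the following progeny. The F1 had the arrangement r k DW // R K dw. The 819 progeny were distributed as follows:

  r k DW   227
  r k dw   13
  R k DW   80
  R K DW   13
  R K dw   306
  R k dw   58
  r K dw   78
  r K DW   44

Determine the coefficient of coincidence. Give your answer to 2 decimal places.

The two rarest classes, r k dw and R K DW, are the double crossovers. Comparing them with the parentals, only the dw allele has switched, so dw is the middle locus and the order is k – dw – r.
k–dw: (102 + 26)/819 = 0.1563; dw–r: (158 + 26)/819 = 0.2247.
Expected DCO frequency = 0.1563 × 0.2247 ≈ 0.03512; observed = 26/819 ≈ 0.03175.
Coefficient of coincidence = 0.03175/0.03512 ≈ 0.90.

0.90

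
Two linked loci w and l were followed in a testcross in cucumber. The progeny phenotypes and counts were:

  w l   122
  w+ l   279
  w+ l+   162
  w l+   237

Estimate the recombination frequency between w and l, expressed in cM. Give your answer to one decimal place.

The two most frequent classes, w+ l (279) and w l+ (237), are the parental types, so the F1 was w+ l / w l+.
The recombinant classes are w+ l+ and w l: 162 + 122 = 284.
Recombination frequency = 284/800 = 0.3550 ≈ 35.5%, i.e. 35.5 cM.

35.5 cM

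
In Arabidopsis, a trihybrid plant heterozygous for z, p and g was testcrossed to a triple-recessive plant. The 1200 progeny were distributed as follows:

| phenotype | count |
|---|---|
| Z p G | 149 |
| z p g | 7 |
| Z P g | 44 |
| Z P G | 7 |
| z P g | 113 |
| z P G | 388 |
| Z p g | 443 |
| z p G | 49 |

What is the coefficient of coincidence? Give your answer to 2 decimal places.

The two most frequent reciprocal classes, Z p g and z P G, are the parental types, so the F1 was Z p g / z P G.
The two rarest classes, z p g and Z P G, are the double crossovers. Comparing them with the parentals, only the z allele has switched, so z is the middle locus and the order is g – z – p.
g–z: (262 + 14)/1200 = 0.2300; z–p: (93 + 14)/1200 = 0.0892.
Expected DCO frequency = 0.2300 × 0.0892 ≈ 0.02052; observed = 14/1200 ≈ 0.01167.
Coefficient of coincidence = 0.01167/0.02052 ≈ 0.57.

0.57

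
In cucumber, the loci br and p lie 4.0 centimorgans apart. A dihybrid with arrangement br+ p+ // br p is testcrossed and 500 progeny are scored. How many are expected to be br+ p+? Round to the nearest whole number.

A map distance of 4.0 centimorgans corresponds to a recombination frequency of 0.040.
The F1 is br+ p+ / br p, so br+ p+ is a parental gamete class with expected frequency (1 − r)/2 = 0.960/2 = 0.4800.
Expected number = 0.4800 × 500 = 240.00 ≈ 240.

240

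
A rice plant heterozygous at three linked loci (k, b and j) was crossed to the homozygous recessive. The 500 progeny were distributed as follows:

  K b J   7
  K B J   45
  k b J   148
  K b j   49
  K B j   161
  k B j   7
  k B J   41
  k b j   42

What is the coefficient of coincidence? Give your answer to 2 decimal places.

0.67

The two most frequent reciprocal classes, k b J and K B j, are the parental types, so the F1 was k b J / K B j.
The two rarest classes, K b J and k B j, are the double crossovers. Comparing them with the parentals, only the k allele has switched, so k is the middle locus and the order is b – k – j.
b–k: (90 + 14)/500 = 0.2080; k–j: (87 + 14)/500 = 0.2020.
Expected DCO frequency = 0.2080 × 0.2020 ≈ 0.04202; observed = 14/500 ≈ 0.02800.
Coefficient of coincidence = 0.02800/0.04202 ≈ 0.67.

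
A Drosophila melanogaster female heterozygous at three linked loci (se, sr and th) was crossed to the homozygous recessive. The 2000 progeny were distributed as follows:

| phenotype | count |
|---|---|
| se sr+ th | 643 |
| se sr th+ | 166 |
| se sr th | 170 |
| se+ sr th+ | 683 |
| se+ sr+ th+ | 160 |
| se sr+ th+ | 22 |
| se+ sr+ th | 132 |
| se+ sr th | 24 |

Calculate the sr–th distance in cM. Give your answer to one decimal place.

18.8 cM

The two most frequent reciprocal classes, se+ sr th+ and se sr+ th, are the parental types, so the F1 was se+ sr th+ / se sr+ th.
The two rarest classes, se+ sr th and se sr+ th+, are the double crossovers. Comparing them with the parentals, only the th allele has switched, so th is the middle locus and the order is sr – th – se.
Crossovers in the sr–th interval produce the single-crossover classes se+ sr+ th+ and se sr th (160 + 170 = 330) plus the double crossovers (46).
RF(sr–th) = (330 + 46) / 2000 = 376/2000 = 0.1880 → 18.8 cM.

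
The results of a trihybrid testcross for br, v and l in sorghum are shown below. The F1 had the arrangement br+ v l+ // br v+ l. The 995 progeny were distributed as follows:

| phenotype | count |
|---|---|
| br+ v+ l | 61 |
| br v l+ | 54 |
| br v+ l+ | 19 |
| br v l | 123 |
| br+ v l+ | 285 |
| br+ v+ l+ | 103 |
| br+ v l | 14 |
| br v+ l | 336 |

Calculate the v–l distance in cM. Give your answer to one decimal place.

The two rarest classes, br+ v l and br v+ l+, are the double crossovers. Comparing them with the parentals, only the l allele has switched, so l is the middle locus and the order is br – l – v.
Crossovers in the l–v interval produce the single-crossover classes br+ v+ l+ and br v l (103 + 123 = 226) plus the double crossovers (33).
RF(l–v) = (226 + 33) / 995 = 259/995 = 0.2603 → 26.0 cM.

26.0 cM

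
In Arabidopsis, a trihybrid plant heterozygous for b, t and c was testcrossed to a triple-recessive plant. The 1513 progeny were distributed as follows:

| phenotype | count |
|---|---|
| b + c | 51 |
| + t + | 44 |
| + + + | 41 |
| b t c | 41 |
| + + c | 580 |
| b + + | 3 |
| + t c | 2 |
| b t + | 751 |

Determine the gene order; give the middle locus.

The two most frequent reciprocal classes, + + c and b t +, are the parental types, so the F1 was + + c / b t +.
The two rarest classes, + t c and b + +, are the double crossovers. Comparing them with the parentals, only the t allele has switched, so t is the middle locus and the order is b – t – c.

t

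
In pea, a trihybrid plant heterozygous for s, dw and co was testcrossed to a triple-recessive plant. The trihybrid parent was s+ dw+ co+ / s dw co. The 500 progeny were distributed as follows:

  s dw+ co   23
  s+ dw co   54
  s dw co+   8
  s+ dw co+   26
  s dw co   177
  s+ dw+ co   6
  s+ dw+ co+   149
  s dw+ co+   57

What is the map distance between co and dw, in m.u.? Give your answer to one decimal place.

The two rarest classes, s+ dw+ co and s dw co+, are the double crossovers. Comparing them with the parentals, only the co allele has switched, so co is the middle locus and the order is s – co – dw.
Crossovers in the co–dw interval produce the single-crossover classes s+ dw co+ and s dw+ co (26 + 23 = 49) plus the double crossovers (14).
RF(co–dw) = (49 + 14) / 500 = 63/500 = 0.1260 → 12.6 m.u.

12.6 m.u.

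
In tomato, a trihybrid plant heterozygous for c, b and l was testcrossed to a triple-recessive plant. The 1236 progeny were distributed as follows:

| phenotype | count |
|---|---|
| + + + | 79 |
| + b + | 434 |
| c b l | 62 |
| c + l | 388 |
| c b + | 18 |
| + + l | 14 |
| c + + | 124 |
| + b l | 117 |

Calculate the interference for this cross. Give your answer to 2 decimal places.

0.16

The two most frequent reciprocal classes, + b + and c + l, are the parental types, so the F1 was + b + / c + l.
The two rarest classes, c b + and + + l, are the double crossovers. Comparing them with the parentals, only the c allele has switched, so c is the middle locus and the order is l – c – b.
l–c: (241 + 32)/1236 = 0.2209; c–b: (141 + 32)/1236 = 0.1400.
Expected DCO frequency = 0.2209 × 0.1400 ≈ 0.03093; observed = 32/1236 ≈ 0.02589.
Coefficient of coincidence = 0.02589/0.03093 ≈ 0.84; interference = 1 − 0.84 = 0.16.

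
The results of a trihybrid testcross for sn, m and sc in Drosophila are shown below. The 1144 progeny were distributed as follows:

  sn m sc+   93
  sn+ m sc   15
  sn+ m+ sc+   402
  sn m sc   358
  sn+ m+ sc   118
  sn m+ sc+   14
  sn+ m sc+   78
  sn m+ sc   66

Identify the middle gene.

The two most frequent reciprocal classes, sn+ m+ sc+ and sn m sc, are the parental types, so the F1 was sn+ m+ sc+ / sn m sc.
The two rarest classes, sn m+ sc+ and sn+ m sc, are the double crossovers. Comparing them with the parentals, only the sn allele has switched, so sn is the middle locus and the order is m – sn – sc.

sn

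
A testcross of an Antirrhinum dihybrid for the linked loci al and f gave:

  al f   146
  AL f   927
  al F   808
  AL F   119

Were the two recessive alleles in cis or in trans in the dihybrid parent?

trans

The two most frequent classes are AL f (927) and al F (808); these are the parental (non-recombinant) types.
So the F1 carried AL f on one chromosome and al F on the other — the recessive alleles are on opposite chromosomes (trans / repulsion).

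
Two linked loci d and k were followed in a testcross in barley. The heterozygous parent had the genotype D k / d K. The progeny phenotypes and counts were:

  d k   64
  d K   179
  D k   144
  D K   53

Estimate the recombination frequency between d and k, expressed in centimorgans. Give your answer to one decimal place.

26.6 centimorgans

The recombinant classes are D K and d k: 53 + 64 = 117.
Recombination frequency = 117/440 = 0.2659 ≈ 26.6%, i.e. 26.6 centimorgans.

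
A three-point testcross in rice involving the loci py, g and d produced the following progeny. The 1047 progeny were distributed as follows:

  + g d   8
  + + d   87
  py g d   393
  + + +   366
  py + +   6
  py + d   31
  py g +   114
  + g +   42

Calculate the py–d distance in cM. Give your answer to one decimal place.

The two most frequent reciprocal classes, + + + and py g d, are the parental types, so the F1 was + + + / py g d.
The two rarest classes, py + + and + g d, are the double crossovers. Comparing them with the parentals, only the py allele has switched, so py is the middle locus and the order is g – py – d.
Crossovers in the py–d interval produce the single-crossover classes + + d and py g + (87 + 114 = 201) plus the double crossovers (14).
RF(py–d) = (201 + 14) / 1047 = 215/1047 = 0.2053 → 20.5 cM.

20.5 cM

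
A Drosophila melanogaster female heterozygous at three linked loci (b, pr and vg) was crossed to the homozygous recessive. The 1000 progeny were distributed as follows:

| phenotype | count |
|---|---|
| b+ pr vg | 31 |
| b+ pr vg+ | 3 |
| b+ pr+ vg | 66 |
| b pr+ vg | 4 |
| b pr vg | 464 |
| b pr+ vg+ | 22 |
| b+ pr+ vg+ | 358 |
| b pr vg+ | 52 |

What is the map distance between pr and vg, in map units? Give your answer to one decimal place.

12.5 map units

The two most frequent reciprocal classes, b+ pr+ vg+ and b pr vg, are the parental types, so the F1 was b+ pr+ vg+ / b pr vg.
The two rarest classes, b+ pr vg+ and b pr+ vg, are the double crossovers. Comparing them with the parentals, only the pr allele has switched, so pr is the middle locus and the order is vg – pr – b.
Crossovers in the vg–pr interval produce the single-crossover classes b+ pr+ vg and b pr vg+ (66 + 52 = 118) plus the double crossovers (7).
RF(vg–pr) = (118 + 7) / 1000 = 125/1000 = 0.1250 → 12.5 map units.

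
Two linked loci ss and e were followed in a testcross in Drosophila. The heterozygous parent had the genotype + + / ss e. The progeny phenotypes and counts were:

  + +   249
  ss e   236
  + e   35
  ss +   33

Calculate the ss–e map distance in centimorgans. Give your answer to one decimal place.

The recombinant classes are + e and ss +: 35 + 33 = 68.
Recombination frequency = 68/553 = 0.1230 ≈ 12.3%, i.e. 12.3 centimorgans.

12.3 centimorgans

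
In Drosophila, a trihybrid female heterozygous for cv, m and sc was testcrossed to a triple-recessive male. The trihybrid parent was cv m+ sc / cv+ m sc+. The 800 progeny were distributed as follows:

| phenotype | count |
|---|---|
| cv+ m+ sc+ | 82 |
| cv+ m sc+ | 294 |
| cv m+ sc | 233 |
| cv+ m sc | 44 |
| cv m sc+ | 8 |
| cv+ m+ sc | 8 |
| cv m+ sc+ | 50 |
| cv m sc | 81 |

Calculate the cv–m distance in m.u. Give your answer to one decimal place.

The two rarest classes, cv+ m+ sc and cv m sc+, are the double crossovers. Comparing them with the parentals, only the cv allele has switched, so cv is the middle locus and the order is sc – cv – m.
Crossovers in the cv–m interval produce the single-crossover classes cv m sc and cv+ m+ sc+ (81 + 82 = 163) plus the double crossovers (16).
RF(cv–m) = (163 + 16) / 800 = 179/800 = 0.2238 → 22.4 m.u.

22.4 m.u.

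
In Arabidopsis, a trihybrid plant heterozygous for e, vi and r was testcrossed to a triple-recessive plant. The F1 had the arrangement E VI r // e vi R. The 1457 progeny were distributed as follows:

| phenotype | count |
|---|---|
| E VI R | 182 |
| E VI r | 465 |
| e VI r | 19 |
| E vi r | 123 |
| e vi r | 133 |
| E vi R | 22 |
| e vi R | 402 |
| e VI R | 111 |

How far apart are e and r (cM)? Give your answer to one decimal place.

24.4 cM

The two rarest classes, e VI r and E vi R, are the double crossovers. Comparing them with the parentals, only the e allele has switched, so e is the middle locus and the order is r – e – vi.
Crossovers in the r–e interval produce the single-crossover classes E VI R and e vi r (182 + 133 = 315) plus the double crossovers (41).
RF(r–e) = (315 + 41) / 1457 = 356/1457 = 0.2443 → 24.4 cM.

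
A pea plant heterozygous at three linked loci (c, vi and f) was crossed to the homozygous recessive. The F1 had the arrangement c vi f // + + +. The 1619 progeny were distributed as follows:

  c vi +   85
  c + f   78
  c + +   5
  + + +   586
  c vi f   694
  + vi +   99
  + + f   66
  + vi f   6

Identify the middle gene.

The two rarest classes, + vi f and c + +, are the double crossovers. Comparing them with the parentals, only the c allele has switched, so c is the middle locus and the order is vi – c – f.

c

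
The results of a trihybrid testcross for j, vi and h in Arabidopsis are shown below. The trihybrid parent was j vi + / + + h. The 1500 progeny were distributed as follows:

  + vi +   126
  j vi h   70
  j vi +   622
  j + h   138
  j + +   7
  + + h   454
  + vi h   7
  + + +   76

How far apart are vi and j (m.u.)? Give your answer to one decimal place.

18.5 m.u.

The two rarest classes, j + + and + vi h, are the double crossovers. Comparing them with the parentals, only the vi allele has switched, so vi is the middle locus and the order is j – vi – h.
Crossovers in the j–vi interval produce the single-crossover classes + vi + and j + h (126 + 138 = 264) plus the double crossovers (14).
RF(j–vi) = (264 + 14) / 1500 = 278/1500 = 0.1853 → 18.5 m.u.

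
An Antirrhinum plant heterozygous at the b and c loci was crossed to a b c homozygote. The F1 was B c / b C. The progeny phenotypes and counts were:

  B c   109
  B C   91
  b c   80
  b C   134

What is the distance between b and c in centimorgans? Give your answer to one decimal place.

41.3 centimorgans

The recombinant classes are B C and b c: 91 + 80 = 171.
Recombination frequency = 171/414 = 0.4130 ≈ 41.3%, i.e. 41.3 centimorgans.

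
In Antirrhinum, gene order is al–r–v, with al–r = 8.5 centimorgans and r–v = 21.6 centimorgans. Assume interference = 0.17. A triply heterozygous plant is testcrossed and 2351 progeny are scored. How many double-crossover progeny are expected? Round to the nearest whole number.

Map distances give recombination frequencies of 0.085 and 0.216 for the two intervals.
With interference 0.17 (so coincidence = 0.83), expected double-crossover frequency = 0.085 × 0.216 × 0.83 = 0.01524.
Expected number = 0.01524 × 2351 = 35.83 ≈ 36.

36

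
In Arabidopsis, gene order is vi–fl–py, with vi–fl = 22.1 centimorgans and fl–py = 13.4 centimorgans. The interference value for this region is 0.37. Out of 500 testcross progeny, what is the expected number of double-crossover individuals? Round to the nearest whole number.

9

Map distances give recombination frequencies of 0.221 and 0.134 for the two intervals.
With interference 0.37 (so coincidence = 0.63), expected double-crossover frequency = 0.221 × 0.134 × 0.63 = 0.01866.
Expected number = 0.01866 × 500 = 9.33 ≈ 9.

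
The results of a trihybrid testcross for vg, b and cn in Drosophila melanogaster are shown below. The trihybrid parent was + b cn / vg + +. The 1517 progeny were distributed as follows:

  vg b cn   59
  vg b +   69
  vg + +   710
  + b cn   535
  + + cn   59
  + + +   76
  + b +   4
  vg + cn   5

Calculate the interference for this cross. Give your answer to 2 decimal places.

The two rarest classes, + b + and vg + cn, are the double crossovers. Comparing them with the parentals, only the cn allele has switched, so cn is the middle locus and the order is vg – cn – b.
vg–cn: (135 + 9)/1517 = 0.0949; cn–b: (128 + 9)/1517 = 0.0903.
Expected DCO frequency = 0.0949 × 0.0903 ≈ 0.00857; observed = 9/1517 ≈ 0.00593.
Coefficient of coincidence = 0.00593/0.00857 ≈ 0.69; interference = 1 − 0.69 = 0.31.

0.31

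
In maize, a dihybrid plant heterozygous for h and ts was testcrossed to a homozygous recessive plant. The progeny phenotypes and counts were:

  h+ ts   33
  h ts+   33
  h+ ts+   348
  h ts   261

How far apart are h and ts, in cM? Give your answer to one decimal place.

The two most frequent classes, h+ ts+ (348) and h ts (261), are the parental types, so the F1 was h+ ts+ / h ts.
The recombinant classes are h+ ts and h ts+: 33 + 33 = 66.
Recombination frequency = 66/675 = 0.0978 ≈ 9.8%, i.e. 9.8 cM.

9.8 cM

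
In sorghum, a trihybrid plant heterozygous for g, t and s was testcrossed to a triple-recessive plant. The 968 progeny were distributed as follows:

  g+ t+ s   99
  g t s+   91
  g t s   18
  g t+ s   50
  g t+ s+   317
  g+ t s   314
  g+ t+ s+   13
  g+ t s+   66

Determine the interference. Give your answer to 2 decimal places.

The two most frequent reciprocal classes, g t+ s+ and g+ t s, are the parental types, so the F1 was g t+ s+ / g+ t s.
The two rarest classes, g+ t+ s+ and g t s, are the double crossovers. Comparing them with the parentals, only the g allele has switched, so g is the middle locus and the order is t – g – s.
t–g: (190 + 31)/968 = 0.2283; g–s: (116 + 31)/968 = 0.1519.
Expected DCO frequency = 0.2283 × 0.1519 ≈ 0.03468; observed = 31/968 ≈ 0.03202.
Coefficient of coincidence = 0.03202/0.03468 ≈ 0.92; interference = 1 − 0.92 = 0.08.

0.08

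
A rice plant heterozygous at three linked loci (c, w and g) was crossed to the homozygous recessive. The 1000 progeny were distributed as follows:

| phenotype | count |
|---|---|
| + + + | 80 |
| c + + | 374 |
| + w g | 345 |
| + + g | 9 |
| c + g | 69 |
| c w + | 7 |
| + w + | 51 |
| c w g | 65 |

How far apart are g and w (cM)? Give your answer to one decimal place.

The two most frequent reciprocal classes, c + + and + w g, are the parental types, so the F1 was c + + / + w g.
The two rarest classes, c w + and + + g, are the double crossovers. Comparing them with the parentals, only the w allele has switched, so w is the middle locus and the order is c – w – g.
Crossovers in the w–g interval produce the single-crossover classes c + g and + w + (69 + 51 = 120) plus the double crossovers (16).
RF(w–g) = (120 + 16) / 1000 = 136/1000 = 0.1360 → 13.6 cM.

13.6 cM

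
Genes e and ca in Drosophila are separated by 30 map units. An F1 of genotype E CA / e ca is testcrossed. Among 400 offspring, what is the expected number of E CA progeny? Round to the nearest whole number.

A map distance of 30 map units corresponds to a recombination frequency of 0.300.
The F1 is E CA / e ca, so E CA is a parental gamete class with expected frequency (1 − r)/2 = 0.700/2 = 0.3500.
Expected number = 0.3500 × 400 = 140.00 ≈ 140.

140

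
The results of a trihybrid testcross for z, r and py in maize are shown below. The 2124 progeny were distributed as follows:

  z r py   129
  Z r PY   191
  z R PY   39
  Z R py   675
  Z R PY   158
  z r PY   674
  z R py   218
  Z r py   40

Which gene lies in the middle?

r

The two most frequent reciprocal classes, z r PY and Z R py, are the parental types, so the F1 was z r PY / Z R py.
The two rarest classes, z R PY and Z r py, are the double crossovers. Comparing them with the parentals, only the r allele has switched, so r is the middle locus and the order is py – r – z.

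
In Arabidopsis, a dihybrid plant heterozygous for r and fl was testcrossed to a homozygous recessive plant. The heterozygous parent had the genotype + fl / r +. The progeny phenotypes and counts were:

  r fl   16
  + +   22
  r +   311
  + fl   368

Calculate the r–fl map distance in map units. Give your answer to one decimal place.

5.3 map units

The recombinant classes are + + and r fl: 22 + 16 = 38.
Recombination frequency = 38/717 = 0.0530 ≈ 5.3%, i.e. 5.3 map units.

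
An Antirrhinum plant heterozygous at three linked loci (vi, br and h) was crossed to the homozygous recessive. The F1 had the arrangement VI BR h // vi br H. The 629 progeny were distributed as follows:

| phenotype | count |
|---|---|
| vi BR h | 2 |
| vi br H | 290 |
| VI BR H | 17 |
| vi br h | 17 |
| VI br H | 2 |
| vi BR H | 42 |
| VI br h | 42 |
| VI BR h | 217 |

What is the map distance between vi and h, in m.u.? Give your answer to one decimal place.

The two rarest classes, vi BR h and VI br H, are the double crossovers. Comparing them with the parentals, only the vi allele has switched, so vi is the middle locus and the order is br – vi – h.
Crossovers in the vi–h interval produce the single-crossover classes VI BR H and vi br h (17 + 17 = 34) plus the double crossovers (4).
RF(vi–h) = (34 + 4) / 629 = 38/629 = 0.0604 → 6.0 m.u.

6.0 m.u.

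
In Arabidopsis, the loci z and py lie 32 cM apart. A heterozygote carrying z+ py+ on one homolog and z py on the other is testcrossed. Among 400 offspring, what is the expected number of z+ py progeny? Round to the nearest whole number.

64

A map distance of 32 cM corresponds to a recombination frequency of 0.320.
The F1 is z+ py+ / z py, so z+ py is a recombinant gamete class with expected frequency r/2 = 0.320/2 = 0.1600.
Expected number = 0.1600 × 400 = 64.00 ≈ 64.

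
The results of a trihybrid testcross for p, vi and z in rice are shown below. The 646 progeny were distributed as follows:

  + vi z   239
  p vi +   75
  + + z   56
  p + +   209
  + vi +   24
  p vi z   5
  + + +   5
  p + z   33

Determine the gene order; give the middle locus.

p

The two most frequent reciprocal classes, + vi z and p + +, are the parental types, so the F1 was + vi z / p + +.
The two rarest classes, p vi z and + + +, are the double crossovers. Comparing them with the parentals, only the p allele has switched, so p is the middle locus and the order is vi – p – z.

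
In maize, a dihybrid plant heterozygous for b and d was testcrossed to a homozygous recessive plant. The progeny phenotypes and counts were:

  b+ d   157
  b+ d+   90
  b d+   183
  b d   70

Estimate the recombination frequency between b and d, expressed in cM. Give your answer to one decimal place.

The two most frequent classes, b+ d (157) and b d+ (183), are the parental types, so the F1 was b+ d / b d+.
The recombinant classes are b+ d+ and b d: 90 + 70 = 160.
Recombination frequency = 160/500 = 0.3200 ≈ 32.0%, i.e. 32.0 cM.

32.0 cM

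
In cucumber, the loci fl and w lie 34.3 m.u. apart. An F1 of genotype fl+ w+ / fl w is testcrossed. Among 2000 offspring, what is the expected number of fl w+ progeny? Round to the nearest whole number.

343

A map distance of 34.3 m.u. corresponds to a recombination frequency of 0.343.
The F1 is fl+ w+ / fl w, so fl w+ is a recombinant gamete class with expected frequency r/2 = 0.343/2 = 0.1715.
Expected number = 0.1715 × 2000 = 343.00 ≈ 343.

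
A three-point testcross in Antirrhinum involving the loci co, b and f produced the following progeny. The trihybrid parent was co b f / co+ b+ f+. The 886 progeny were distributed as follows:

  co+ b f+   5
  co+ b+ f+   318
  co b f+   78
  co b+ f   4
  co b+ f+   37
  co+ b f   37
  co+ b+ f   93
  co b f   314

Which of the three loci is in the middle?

The two rarest classes, co b+ f and co+ b f+, are the double crossovers. Comparing them with the parentals, only the b allele has switched, so b is the middle locus and the order is f – b – co.

b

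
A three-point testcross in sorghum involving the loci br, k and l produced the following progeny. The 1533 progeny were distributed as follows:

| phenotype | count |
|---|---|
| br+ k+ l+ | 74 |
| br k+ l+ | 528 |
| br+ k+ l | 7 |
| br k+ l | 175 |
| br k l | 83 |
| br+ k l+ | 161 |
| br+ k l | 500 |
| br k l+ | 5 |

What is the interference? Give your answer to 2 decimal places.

The two most frequent reciprocal classes, br k+ l+ and br+ k l, are the parental types, so the F1 was br k+ l+ / br+ k l.
The two rarest classes, br k l+ and br+ k+ l, are the double crossovers. Comparing them with the parentals, only the k allele has switched, so k is the middle locus and the order is br – k – l.
br–k: (157 + 12)/1533 = 0.1102; k–l: (336 + 12)/1533 = 0.2270.
Expected DCO frequency = 0.1102 × 0.2270 ≈ 0.02502; observed = 12/1533 ≈ 0.00783.
Coefficient of coincidence = 0.00783/0.02502 ≈ 0.31; interference = 1 − 0.31 = 0.69.

0.69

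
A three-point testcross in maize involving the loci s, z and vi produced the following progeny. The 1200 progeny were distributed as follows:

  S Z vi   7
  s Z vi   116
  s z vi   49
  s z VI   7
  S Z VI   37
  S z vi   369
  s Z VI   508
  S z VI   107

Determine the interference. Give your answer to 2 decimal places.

0.29

The two most frequent reciprocal classes, S z vi and s Z VI, are the parental types, so the F1 was S z vi / s Z VI.
The two rarest classes, S Z vi and s z VI, are the double crossovers. Comparing them with the parentals, only the z allele has switched, so z is the middle locus and the order is vi – z – s.
vi–z: (223 + 14)/1200 = 0.1975; z–s: (86 + 14)/1200 = 0.0833.
Expected DCO frequency = 0.1975 × 0.0833 ≈ 0.01645; observed = 14/1200 ≈ 0.01167.
Coefficient of coincidence = 0.01167/0.01645 ≈ 0.71; interference = 1 − 0.71 = 0.29.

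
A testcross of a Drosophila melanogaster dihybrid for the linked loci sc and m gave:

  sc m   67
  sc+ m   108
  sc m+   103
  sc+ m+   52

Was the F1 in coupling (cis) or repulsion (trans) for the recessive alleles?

The two most frequent classes are sc+ m (108) and sc m+ (103); these are the parental (non-recombinant) types.
So the F1 carried sc+ m on one chromosome and sc m+ on the other — the recessive alleles are on opposite chromosomes (trans / repulsion).

trans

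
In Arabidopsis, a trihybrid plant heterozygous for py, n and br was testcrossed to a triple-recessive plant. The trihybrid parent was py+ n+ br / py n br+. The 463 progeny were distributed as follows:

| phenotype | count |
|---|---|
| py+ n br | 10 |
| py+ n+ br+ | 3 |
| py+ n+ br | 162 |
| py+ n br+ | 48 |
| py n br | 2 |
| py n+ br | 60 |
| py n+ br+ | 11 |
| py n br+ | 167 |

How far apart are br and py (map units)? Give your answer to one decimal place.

The two rarest classes, py+ n+ br+ and py n br, are the double crossovers. Comparing them with the parentals, only the br allele has switched, so br is the middle locus and the order is py – br – n.
Crossovers in the py–br interval produce the single-crossover classes py n+ br and py+ n br+ (60 + 48 = 108) plus the double crossovers (5).
RF(py–br) = (108 + 5) / 463 = 113/463 = 0.2441 → 24.4 map units.

24.4 map units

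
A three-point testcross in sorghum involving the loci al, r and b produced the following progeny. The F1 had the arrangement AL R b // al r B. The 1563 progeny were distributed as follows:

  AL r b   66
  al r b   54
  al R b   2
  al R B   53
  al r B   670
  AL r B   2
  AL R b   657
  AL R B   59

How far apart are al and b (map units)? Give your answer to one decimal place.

7.5 map units

The two rarest classes, al R b and AL r B, are the double crossovers. Comparing them with the parentals, only the al allele has switched, so al is the middle locus and the order is b – al – r.
Crossovers in the b–al interval produce the single-crossover classes AL R B and al r b (59 + 54 = 113) plus the double crossovers (4).
RF(b–al) = (113 + 4) / 1563 = 117/1563 = 0.0749 → 7.5 map units.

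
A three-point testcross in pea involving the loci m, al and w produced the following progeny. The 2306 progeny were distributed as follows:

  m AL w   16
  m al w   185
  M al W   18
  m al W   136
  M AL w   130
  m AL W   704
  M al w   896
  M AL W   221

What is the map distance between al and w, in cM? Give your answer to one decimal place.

13.0 cM

The two most frequent reciprocal classes, m AL W and M al w, are the parental types, so the F1 was m AL W / M al w.
The two rarest classes, m AL w and M al W, are the double crossovers. Comparing them with the parentals, only the w allele has switched, so w is the middle locus and the order is al – w – m.
Crossovers in the al–w interval produce the single-crossover classes m al W and M AL w (136 + 130 = 266) plus the double crossovers (34).
RF(al–w) = (266 + 34) / 2306 = 300/2306 = 0.1301 → 13.0 cM.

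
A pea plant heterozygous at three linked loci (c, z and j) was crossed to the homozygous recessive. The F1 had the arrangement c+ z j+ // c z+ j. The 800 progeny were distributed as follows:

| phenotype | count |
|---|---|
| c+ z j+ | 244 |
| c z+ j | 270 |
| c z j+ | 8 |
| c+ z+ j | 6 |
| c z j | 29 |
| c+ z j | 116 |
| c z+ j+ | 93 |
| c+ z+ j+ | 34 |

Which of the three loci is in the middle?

The two rarest classes, c z j+ and c+ z+ j, are the double crossovers. Comparing them with the parentals, only the c allele has switched, so c is the middle locus and the order is z – c – j.

c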